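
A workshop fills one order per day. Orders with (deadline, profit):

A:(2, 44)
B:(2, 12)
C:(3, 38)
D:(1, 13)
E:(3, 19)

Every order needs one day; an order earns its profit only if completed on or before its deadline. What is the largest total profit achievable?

101

Take jobs in profit order; each goes to the latest open slot no later than its deadline.
Profit order: A=44 C=38 E=19 D=13 B=12
Assign: A→slot 2, C→slot 3, E→slot 1, D skipped, B skipped.
Slots: [1:E] [2:A] [3:C]
Profit = 19 + 44 + 38 = 101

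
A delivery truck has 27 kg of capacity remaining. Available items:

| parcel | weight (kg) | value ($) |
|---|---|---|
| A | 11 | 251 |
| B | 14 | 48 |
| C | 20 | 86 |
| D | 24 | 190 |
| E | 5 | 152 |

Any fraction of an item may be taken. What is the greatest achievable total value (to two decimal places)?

Sort by value per unit weight and fill in that order.
Order: E (152/5=30.40) > A (251/11=22.82) > D (190/24=7.92) > C (86/20=4.30) > B (48/14=3.43)
Fill: take E (5 @ 152) → take A (11 @ 251) → take 11/24 of D → 87.08; 27/27 used.
Total value = 490.08

490.08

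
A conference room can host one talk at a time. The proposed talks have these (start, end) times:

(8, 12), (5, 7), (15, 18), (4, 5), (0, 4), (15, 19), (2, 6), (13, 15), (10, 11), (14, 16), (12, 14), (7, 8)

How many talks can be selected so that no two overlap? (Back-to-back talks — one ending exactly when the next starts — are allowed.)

Order by finish time; keep every interval that doesn't clash with the previous kept one.
Sorted by end: (0,4)  (4,5)  (2,6)  (5,7)  (7,8)  (10,11)  (8,12)  (12,14)  (13,15)  (14,16)  (15,18)  (15,19)
take (0,4); take (4,5); take (5,7); take (7,8); take (10,11); skip (8,12); take (12,14); take (14,16).
Selected 7 talks.

7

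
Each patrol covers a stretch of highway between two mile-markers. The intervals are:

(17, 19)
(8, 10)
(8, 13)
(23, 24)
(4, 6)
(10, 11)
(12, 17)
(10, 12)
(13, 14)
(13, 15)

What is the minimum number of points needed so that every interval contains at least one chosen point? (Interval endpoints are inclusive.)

5

Sort by right endpoint; whenever an interval is uncovered, place a point at its right end.
By right end: [4,6]  [8,10]  [10,11]  [10,12]  [8,13]  [13,14]  [13,15]  [12,17]  [17,19]  [23,24]
[4,6] uncovered → point at 6; [8,10] uncovered → point at 10; [13,14] uncovered → point at 14; [17,19] uncovered → point at 19; [23,24] uncovered → point at 24.
Points: 6, 10, 14, 19, 24 (5 total).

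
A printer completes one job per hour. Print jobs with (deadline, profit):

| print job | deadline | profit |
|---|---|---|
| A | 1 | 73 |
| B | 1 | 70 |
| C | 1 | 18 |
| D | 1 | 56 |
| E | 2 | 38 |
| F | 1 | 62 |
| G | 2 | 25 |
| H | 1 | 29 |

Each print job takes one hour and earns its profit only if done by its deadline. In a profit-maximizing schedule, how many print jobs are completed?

Take jobs in profit order; each goes to the latest open slot no later than its deadline.
By profit: A(d1,73), B(d1,70), F(d1,62), D(d1,56), E(d2,38), H(d1,29), G(d2,25), C(d1,18)
A→slot 1; B skipped; F skipped; D skipped; E→slot 2; H skipped; G skipped; C skipped.
2 of 8 scheduled.

2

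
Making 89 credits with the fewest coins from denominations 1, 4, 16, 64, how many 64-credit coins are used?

Greedy: take as many of the largest coin as possible, then repeat with the remainder.
89 − 1×64→25 − 1×16→9 − 2×4→1 − 1×1→0
Count of 64: 1

1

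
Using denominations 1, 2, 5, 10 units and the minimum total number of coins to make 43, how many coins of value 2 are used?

Greedy: take as many of the largest coin as possible, then repeat with the remainder.
43 − 4×10→3 − 1×2→1 − 1×1→0
Count of 2: 1

1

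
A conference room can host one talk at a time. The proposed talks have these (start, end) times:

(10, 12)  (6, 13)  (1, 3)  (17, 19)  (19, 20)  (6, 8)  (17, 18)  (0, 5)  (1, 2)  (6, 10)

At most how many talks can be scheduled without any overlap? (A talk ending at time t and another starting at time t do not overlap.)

Greedy by earliest finish: after sorting by end time, pick each interval compatible with the last pick.
Sorted by end: (1,2)  (1,3)  (0,5)  (6,8)  (6,10)  (10,12)  (6,13)  (17,18)  (17,19)  (19,20)
take (1,2); skip (0,5); take (6,8); take (10,12); skip (6,13); take (17,18); take (19,20).
Selected 5 talks.

5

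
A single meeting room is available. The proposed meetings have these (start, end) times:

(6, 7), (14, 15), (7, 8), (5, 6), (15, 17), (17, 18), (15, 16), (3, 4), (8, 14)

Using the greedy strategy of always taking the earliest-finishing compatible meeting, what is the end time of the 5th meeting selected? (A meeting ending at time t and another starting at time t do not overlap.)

Order by finish time; keep every interval that doesn't clash with the previous kept one.
Sorted by end: (3,4)  (5,6)  (6,7)  (7,8)  (8,14)  (14,15)  (15,16)  (15,17)  (17,18)
take (3,4); take (5,6); take (6,7); take (7,8); take (8,14); take (14,15); take (15,16); take (17,18).
Selected: (3,4) (5,6) (6,7) (7,8) (8,14) (14,15) (15,16) (17,18)

14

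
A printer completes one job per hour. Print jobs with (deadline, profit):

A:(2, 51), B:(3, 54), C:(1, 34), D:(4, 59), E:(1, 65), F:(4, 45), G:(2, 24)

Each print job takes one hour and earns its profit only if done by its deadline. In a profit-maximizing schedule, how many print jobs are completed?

4

Take jobs in profit order; each goes to the latest open slot no later than its deadline.
Profit order: E=65 D=59 B=54 A=51 F=45 C=34 G=24
Assign: E→slot 1, D→slot 4, B→slot 3, A→slot 2, F skipped, C skipped, G skipped.
Slots: [1:E] [2:A] [3:B] [4:D]
4 of 7 scheduled.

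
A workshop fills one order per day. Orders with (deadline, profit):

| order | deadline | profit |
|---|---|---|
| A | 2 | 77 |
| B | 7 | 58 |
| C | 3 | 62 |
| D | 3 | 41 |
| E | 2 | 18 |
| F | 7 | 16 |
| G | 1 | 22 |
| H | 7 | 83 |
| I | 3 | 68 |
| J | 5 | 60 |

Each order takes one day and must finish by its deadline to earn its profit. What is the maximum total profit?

424

Sort by profit descending; place each in the latest free slot ≤ its deadline.
By profit: H(d7,83), A(d2,77), I(d3,68), C(d3,62), J(d5,60), B(d7,58), D(d3,41), G(d1,22), E(d2,18), F(d7,16)
H→slot 7; A→slot 2; I→slot 3; C→slot 1; J→slot 5; B→slot 6; D skipped; G skipped; E skipped; F→slot 4.
Profit = 62 + 77 + 68 + 16 + 60 + 58 + 83 = 424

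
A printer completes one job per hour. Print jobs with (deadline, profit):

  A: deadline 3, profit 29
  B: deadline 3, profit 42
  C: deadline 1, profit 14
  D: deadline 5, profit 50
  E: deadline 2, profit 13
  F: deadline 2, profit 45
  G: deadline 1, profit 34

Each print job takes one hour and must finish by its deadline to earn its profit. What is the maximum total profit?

Profit order: D=50 F=45 B=42 G=34 A=29 C=14 E=13
Assign: D→slot 5, F→slot 2, B→slot 3, G→slot 1, A skipped, C skipped, E skipped.
Slots: [1:G] [2:F] [3:B] [5:D]
Profit = 34 + 45 + 42 + 50 = 171

171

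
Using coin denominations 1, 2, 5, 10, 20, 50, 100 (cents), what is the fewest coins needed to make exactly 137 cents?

Greedy: take as many of the largest coin as possible, then repeat with the remainder.
137 − 1×100→37 − 1×20→17 − 1×10→7 − 1×5→2 − 1×2→0
Total coins = 1 + 1 + 1 + 1 + 1 = 5

5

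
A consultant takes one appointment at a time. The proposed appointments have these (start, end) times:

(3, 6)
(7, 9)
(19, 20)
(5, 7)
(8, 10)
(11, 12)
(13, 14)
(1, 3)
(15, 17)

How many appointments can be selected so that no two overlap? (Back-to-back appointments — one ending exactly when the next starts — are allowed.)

By end time: (1,3), (3,6), (5,7), (7,9), (8,10), (11,12), (13,14), (15,17), (19,20).
Pick (1,3); next start ≥ 3 → (3,6); next start ≥ 6 → (7,9); next start ≥ 9 → (11,12); next start ≥ 12 → (13,14); next start ≥ 14 → (15,17); next start ≥ 17 → (19,20).
Selected 7 appointments.

7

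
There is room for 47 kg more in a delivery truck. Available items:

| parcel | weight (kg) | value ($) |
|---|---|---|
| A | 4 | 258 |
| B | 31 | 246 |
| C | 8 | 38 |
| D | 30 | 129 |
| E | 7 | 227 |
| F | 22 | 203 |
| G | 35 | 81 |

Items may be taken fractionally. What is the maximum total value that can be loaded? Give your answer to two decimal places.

799.10

Ratios (sorted): A 64.50, E 32.43, F 9.23, B 7.94, C 4.75, D 4.30, G 2.31
take A (4 @ 258); take E (7 @ 227); take F (22 @ 203); take 14/31 of B → 111.10. Capacity used 47/47.
Total value = 799.10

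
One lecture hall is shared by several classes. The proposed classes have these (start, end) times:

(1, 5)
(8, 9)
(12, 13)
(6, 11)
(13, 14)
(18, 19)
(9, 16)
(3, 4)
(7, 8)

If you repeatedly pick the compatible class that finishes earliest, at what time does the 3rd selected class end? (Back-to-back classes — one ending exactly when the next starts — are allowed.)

Sort by end time and greedily take each interval whose start is ≥ the last chosen end.
By end time: (3,4), (1,5), (7,8), (8,9), (6,11), (12,13), (13,14), (9,16), (18,19).
Pick (3,4); next start ≥ 4 → (7,8); next start ≥ 8 → (8,9); next start ≥ 9 → (12,13); next start ≥ 13 → (13,14); next start ≥ 14 → (18,19).
Selected: (3,4) (7,8) (8,9) (12,13) (13,14) (18,19)

9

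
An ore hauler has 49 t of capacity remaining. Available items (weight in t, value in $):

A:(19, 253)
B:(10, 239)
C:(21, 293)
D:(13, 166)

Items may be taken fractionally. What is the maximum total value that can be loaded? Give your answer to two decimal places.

771.68

Greedy by value/weight ratio, highest first.
Ratios (sorted): B 23.90, C 13.95, A 13.32, D 12.77
take B (10 @ 239); take C (21 @ 293); take 18/19 of A → 239.68. Capacity used 49/49.
Total value = 771.68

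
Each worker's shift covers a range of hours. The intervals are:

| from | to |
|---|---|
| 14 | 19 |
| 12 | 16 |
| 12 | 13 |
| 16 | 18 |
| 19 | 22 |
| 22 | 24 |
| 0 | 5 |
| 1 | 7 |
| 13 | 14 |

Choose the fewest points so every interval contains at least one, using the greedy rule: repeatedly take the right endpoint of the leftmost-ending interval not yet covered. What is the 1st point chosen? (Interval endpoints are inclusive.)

5

Sorted: [0,5] [1,7] [12,13] [13,14] [12,16] [16,18] [14,19] [19,22] [22,24]
{[0,5],[1,7]} hit by 5; {[12,13],[13,14],[12,16]} hit by 13; {[16,18],[14,19]} hit by 18; {[19,22],[22,24]} hit by 22.
Points: 5, 13, 18, 22 (4 total).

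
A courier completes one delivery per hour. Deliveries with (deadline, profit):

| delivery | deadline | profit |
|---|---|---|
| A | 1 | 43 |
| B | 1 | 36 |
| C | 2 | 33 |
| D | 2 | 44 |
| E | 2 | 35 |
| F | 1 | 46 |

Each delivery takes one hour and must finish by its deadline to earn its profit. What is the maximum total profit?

Take jobs in profit order; each goes to the latest open slot no later than its deadline.
Profit order: F=46 D=44 A=43 B=36 E=35 C=33
Assign: F→slot 1, D→slot 2, A skipped, B skipped, E skipped, C skipped.
Slots: [1:F] [2:D]
Profit = 46 + 44 = 90

90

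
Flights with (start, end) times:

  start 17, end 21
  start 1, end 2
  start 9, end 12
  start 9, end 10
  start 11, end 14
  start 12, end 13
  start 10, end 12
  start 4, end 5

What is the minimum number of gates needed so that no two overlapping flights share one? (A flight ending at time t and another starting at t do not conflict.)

3

Count concurrent intervals with a sweep; the peak is the room count.
starts: [1, 4, 9, 9, 10, 11, 12, 17]
ends:   [2, 5, 10, 12, 12, 13, 14, 21]
s1→1 e2→0 s4→1 e5→0 s9→1 s9→2 e10→1 s10→2 s11→3  — peak 3.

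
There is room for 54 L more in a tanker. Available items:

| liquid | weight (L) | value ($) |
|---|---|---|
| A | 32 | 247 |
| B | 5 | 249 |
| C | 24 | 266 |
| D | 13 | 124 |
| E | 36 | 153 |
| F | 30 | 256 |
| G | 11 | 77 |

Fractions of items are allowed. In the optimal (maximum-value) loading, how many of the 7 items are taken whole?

3

Greedy by value/weight ratio, highest first.
Ratios (sorted): B 49.80, C 11.08, D 9.54, F 8.53, A 7.72, G 7.00, E 4.25
take B (5 @ 249); take C (24 @ 266); take D (13 @ 124); take 12/30 of F → 102.40. Capacity used 54/54.
3 item(s) taken whole; one partial (take 12/30 of F).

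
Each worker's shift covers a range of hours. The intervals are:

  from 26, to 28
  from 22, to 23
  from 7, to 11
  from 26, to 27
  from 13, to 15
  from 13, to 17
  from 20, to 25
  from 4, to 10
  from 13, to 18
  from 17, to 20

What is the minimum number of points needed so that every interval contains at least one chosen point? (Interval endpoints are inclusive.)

5

Sort by right endpoint; whenever an interval is uncovered, place a point at its right end.
By right end: [4,10]  [7,11]  [13,15]  [13,17]  [13,18]  [17,20]  [22,23]  [20,25]  [26,27]  [26,28]
[4,10] uncovered → point at 10; [13,15] uncovered → point at 15; [17,20] uncovered → point at 20; [22,23] uncovered → point at 23; [26,27] uncovered → point at 27.
Points: 10, 15, 20, 23, 27 (5 total).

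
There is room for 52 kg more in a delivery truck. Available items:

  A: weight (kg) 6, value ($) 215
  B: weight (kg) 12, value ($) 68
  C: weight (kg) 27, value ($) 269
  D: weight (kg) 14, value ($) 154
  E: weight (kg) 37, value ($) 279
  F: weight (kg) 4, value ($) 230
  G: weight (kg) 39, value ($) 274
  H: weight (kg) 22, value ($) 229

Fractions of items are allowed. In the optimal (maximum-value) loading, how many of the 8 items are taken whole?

Sort by value per unit weight and fill in that order.
Order: F (230/4=57.50) > A (215/6=35.83) > D (154/14=11.00) > H (229/22=10.41) > C (269/27=9.96) > E (279/37=7.54) > G (274/39=7.03) > B (68/12=5.67)
Fill: take F (4 @ 230) → take A (6 @ 215) → take D (14 @ 154) → take H (22 @ 229) → take 6/27 of C → 59.78; 52/52 used.
4 item(s) taken whole; one partial (take 6/27 of C).

4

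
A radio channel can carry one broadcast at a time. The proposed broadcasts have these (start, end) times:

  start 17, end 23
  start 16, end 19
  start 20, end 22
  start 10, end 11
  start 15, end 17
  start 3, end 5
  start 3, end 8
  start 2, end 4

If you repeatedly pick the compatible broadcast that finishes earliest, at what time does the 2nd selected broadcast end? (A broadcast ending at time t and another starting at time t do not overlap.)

Sorted by end: (2,4)  (3,5)  (3,8)  (10,11)  (15,17)  (16,19)  (20,22)  (17,23)
take (2,4); take (10,11); take (15,17); take (20,22).
Selected: (2,4) (10,11) (15,17) (20,22)

11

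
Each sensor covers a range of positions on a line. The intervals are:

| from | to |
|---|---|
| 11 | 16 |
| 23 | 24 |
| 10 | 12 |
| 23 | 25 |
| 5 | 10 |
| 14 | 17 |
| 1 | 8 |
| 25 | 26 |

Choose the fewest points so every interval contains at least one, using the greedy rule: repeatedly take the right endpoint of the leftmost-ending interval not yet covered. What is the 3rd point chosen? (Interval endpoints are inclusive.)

17

Sorted: [1,8] [5,10] [10,12] [11,16] [14,17] [23,24] [23,25] [25,26]
{[1,8],[5,10]} hit by 8; {[10,12],[11,16]} hit by 12; {[14,17]} hit by 17; {[23,24],[23,25]} hit by 24; {[25,26]} hit by 26.
Points: 8, 12, 17, 24, 26 (5 total).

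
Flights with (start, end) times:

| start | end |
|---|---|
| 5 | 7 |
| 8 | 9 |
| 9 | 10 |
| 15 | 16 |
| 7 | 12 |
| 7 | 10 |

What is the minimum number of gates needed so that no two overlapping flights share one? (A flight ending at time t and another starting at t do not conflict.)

starts: [5, 7, 7, 8, 9, 15]
ends:   [7, 9, 10, 10, 12, 16]
s5→1 e7→0 s7→1 s7→2 s8→3  — peak 3.

3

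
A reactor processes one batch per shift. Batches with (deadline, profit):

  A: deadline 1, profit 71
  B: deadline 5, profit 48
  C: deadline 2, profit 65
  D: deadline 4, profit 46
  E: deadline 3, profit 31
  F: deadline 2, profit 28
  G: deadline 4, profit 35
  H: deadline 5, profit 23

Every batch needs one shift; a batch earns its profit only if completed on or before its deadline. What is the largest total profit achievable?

By profit: A(d1,71), C(d2,65), B(d5,48), D(d4,46), G(d4,35), E(d3,31), F(d2,28), H(d5,23)
A→slot 1; C→slot 2; B→slot 5; D→slot 4; G→slot 3; E skipped; F skipped; H skipped.
Profit = 71 + 65 + 35 + 46 + 48 = 265

265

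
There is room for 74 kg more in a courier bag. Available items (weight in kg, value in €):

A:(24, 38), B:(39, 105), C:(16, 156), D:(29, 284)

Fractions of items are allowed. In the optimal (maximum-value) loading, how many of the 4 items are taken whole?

Ratios (sorted): D 9.79, C 9.75, B 2.69, A 1.58
take D (29 @ 284); take C (16 @ 156); take 29/39 of B → 78.08. Capacity used 74/74.
2 item(s) taken whole; one partial (take 29/39 of B).

2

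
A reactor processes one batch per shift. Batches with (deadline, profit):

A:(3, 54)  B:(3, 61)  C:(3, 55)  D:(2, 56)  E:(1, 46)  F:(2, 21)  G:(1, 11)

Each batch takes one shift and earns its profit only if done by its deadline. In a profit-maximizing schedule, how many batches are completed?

Sort by profit descending; place each in the latest free slot ≤ its deadline.
By profit: B(d3,61), D(d2,56), C(d3,55), A(d3,54), E(d1,46), F(d2,21), G(d1,11)
B→slot 3; D→slot 2; C→slot 1; A skipped; E skipped; F skipped; G skipped.
3 of 7 scheduled.

3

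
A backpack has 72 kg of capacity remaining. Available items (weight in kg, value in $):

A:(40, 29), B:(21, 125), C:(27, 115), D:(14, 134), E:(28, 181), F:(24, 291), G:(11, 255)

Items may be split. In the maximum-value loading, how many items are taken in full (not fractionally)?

Order: G (255/11=23.18) > F (291/24=12.12) > D (134/14=9.57) > E (181/28=6.46) > B (125/21=5.95) > C (115/27=4.26) > A (29/40=0.72)
Fill: take G (11 @ 255) → take F (24 @ 291) → take D (14 @ 134) → take 23/28 of E → 148.68; 72/72 used.
3 item(s) taken whole; one partial (take 23/28 of E).

3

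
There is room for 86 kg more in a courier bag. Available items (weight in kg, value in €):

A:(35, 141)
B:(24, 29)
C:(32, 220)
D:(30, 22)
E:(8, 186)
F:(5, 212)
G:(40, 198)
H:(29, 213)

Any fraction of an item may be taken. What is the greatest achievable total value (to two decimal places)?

890.40

Sort by value per unit weight and fill in that order.
Ratios (sorted): F 42.40, E 23.25, H 7.34, C 6.88, G 4.95, A 4.03, B 1.21, D 0.73
take F (5 @ 212); take E (8 @ 186); take H (29 @ 213); take C (32 @ 220); take 12/40 of G → 59.40. Capacity used 86/86.
Total value = 890.40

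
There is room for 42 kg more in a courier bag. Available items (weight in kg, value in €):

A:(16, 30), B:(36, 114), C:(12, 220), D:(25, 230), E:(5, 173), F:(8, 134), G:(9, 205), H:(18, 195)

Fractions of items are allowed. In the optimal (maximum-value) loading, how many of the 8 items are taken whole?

Ratios (sorted): E 34.60, G 22.78, C 18.33, F 16.75, H 10.83, D 9.20, B 3.17, A 1.88
take E (5 @ 173); take G (9 @ 205); take C (12 @ 220); take F (8 @ 134); take 8/18 of H → 86.67. Capacity used 42/42.
4 item(s) taken whole; one partial (take 8/18 of H).

4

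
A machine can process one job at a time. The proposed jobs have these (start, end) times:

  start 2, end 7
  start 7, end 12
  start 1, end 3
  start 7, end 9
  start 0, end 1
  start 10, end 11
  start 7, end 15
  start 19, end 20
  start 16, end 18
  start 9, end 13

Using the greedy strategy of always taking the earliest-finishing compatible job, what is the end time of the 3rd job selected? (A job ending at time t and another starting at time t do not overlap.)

By end time: (0,1), (1,3), (2,7), (7,9), (10,11), (7,12), (9,13), (7,15), (16,18), (19,20).
Pick (0,1); next start ≥ 1 → (1,3); next start ≥ 3 → (7,9); next start ≥ 9 → (10,11); next start ≥ 11 → (16,18); next start ≥ 18 → (19,20).
Selected: (0,1) (1,3) (7,9) (10,11) (16,18) (19,20)

9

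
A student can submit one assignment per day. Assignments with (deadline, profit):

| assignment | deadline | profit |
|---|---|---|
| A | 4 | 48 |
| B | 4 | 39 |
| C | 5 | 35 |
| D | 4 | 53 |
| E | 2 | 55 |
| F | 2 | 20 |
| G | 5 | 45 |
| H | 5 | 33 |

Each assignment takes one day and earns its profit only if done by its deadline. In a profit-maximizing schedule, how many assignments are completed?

Take jobs in profit order; each goes to the latest open slot no later than its deadline.
Profit order: E=55 D=53 A=48 G=45 B=39 C=35 H=33 F=20
Assign: E→slot 2, D→slot 4, A→slot 3, G→slot 5, B→slot 1, C skipped, H skipped, F skipped.
Slots: [1:B] [2:E] [3:A] [4:D] [5:G]
5 of 8 scheduled.

5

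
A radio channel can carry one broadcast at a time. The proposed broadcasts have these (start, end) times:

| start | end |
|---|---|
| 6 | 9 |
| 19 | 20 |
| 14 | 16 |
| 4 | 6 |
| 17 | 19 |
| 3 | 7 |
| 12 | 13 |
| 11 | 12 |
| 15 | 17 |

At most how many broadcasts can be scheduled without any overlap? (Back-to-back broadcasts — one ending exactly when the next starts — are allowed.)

Order by finish time; keep every interval that doesn't clash with the previous kept one.
By end time: (4,6), (3,7), (6,9), (11,12), (12,13), (14,16), (15,17), (17,19), (19,20).
Pick (4,6); next start ≥ 6 → (6,9); next start ≥ 9 → (11,12); next start ≥ 12 → (12,13); next start ≥ 13 → (14,16); next start ≥ 16 → (17,19); next start ≥ 19 → (19,20).
Selected 7 broadcasts.

7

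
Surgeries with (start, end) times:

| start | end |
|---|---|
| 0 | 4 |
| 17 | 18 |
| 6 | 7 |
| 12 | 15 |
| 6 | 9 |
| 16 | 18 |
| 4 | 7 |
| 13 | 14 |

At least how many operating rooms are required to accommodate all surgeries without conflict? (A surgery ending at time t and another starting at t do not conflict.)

Count concurrent intervals with a sweep; the peak is the room count.
Events (time:±→running): 0:+→1 4:-→0 4:+→1 6:+→2 6:+→3 … peak 3.

3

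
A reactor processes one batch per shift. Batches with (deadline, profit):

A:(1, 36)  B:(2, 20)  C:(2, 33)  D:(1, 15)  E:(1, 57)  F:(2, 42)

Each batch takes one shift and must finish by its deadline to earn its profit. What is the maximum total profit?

99

Sort by profit descending; place each in the latest free slot ≤ its deadline.
Profit order: E=57 F=42 A=36 C=33 B=20 D=15
Assign: E→slot 1, F→slot 2, A skipped, C skipped, B skipped, D skipped.
Slots: [1:E] [2:F]
Profit = 57 + 42 = 99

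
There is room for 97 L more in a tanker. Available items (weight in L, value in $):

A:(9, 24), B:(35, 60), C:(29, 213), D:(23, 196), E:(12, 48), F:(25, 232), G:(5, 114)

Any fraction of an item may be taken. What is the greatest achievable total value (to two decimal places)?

Greedy by value/weight ratio, highest first.
Order: G (114/5=22.80) > F (232/25=9.28) > D (196/23=8.52) > C (213/29=7.34) > E (48/12=4.00) > A (24/9=2.67) > B (60/35=1.71)
Fill: take G (5 @ 114) → take F (25 @ 232) → take D (23 @ 196) → take C (29 @ 213) → take E (12 @ 48) → take 3/9 of A → 8.00; 97/97 used.
Total value = 811.00

811.00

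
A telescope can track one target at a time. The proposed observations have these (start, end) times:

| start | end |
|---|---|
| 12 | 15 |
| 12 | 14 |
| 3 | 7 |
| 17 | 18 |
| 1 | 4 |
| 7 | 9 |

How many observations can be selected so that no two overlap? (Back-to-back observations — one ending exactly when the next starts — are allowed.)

4

Order by finish time; keep every interval that doesn't clash with the previous kept one.
By end time: (1,4), (3,7), (7,9), (12,14), (12,15), (17,18).
Pick (1,4); next start ≥ 4 → (7,9); next start ≥ 9 → (12,14); next start ≥ 14 → (17,18).
Selected 4 observations.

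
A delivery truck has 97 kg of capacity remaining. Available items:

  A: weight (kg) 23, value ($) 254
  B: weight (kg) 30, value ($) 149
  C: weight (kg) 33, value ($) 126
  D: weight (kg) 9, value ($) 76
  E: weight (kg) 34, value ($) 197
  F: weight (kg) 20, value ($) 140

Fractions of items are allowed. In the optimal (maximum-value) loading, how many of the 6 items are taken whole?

Sort by value per unit weight and fill in that order.
Ratios (sorted): A 11.04, D 8.44, F 7.00, E 5.79, B 4.97, C 3.82
take A (23 @ 254); take D (9 @ 76); take F (20 @ 140); take E (34 @ 197); take 11/30 of B → 54.63. Capacity used 97/97.
4 item(s) taken whole; one partial (take 11/30 of B).

4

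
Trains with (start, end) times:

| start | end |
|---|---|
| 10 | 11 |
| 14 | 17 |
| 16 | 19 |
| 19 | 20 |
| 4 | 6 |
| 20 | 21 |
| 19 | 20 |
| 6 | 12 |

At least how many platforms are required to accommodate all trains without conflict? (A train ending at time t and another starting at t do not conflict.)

The answer is the maximum number of intervals overlapping at any instant.
Events (time:±→running): 4:+→1 6:-→0 6:+→1 10:+→2 … peak 2.

2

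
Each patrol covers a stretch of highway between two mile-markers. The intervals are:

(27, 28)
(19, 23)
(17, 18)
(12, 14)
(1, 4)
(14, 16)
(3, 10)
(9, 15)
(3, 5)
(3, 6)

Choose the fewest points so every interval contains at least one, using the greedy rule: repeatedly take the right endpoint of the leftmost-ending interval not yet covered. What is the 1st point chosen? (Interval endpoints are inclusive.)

4

By right end: [1,4]  [3,5]  [3,6]  [3,10]  [12,14]  [9,15]  [14,16]  [17,18]  [19,23]  [27,28]
[1,4] uncovered → point at 4; [12,14] uncovered → point at 14; [17,18] uncovered → point at 18; [19,23] uncovered → point at 23; [27,28] uncovered → point at 28.
Points: 4, 14, 18, 23, 28 (5 total).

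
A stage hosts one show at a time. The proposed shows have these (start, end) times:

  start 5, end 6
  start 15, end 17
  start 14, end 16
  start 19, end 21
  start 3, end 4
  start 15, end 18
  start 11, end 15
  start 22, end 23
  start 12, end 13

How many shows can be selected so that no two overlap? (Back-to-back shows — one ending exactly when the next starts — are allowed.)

By end time: (3,4), (5,6), (12,13), (11,15), (14,16), (15,17), (15,18), (19,21), (22,23).
Pick (3,4); next start ≥ 4 → (5,6); next start ≥ 6 → (12,13); next start ≥ 13 → (14,16); next start ≥ 16 → (19,21); next start ≥ 21 → (22,23).
Selected 6 shows.

6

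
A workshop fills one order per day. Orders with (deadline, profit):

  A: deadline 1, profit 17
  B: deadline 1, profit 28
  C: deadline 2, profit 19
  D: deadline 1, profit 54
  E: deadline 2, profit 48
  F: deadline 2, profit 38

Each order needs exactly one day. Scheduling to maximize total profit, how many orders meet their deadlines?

Sort by profit descending; place each in the latest free slot ≤ its deadline.
Profit order: D=54 E=48 F=38 B=28 C=19 A=17
Assign: D→slot 1, E→slot 2, F skipped, B skipped, C skipped, A skipped.
Slots: [1:D] [2:E]
2 of 6 scheduled.

2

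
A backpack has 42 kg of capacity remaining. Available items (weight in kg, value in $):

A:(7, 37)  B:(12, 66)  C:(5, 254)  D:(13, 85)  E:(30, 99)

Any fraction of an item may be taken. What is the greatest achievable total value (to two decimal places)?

458.50

Sort by value per unit weight and fill in that order.
Order: C (254/5=50.80) > D (85/13=6.54) > B (66/12=5.50) > A (37/7=5.29) > E (99/30=3.30)
Fill: take C (5 @ 254) → take D (13 @ 85) → take B (12 @ 66) → take A (7 @ 37) → take 5/30 of E → 16.50; 42/42 used.
Total value = 458.50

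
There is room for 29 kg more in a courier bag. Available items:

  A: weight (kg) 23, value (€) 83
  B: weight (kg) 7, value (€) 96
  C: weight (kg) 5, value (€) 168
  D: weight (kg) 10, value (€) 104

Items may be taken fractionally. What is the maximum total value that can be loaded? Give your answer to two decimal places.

393.26

Ratios (sorted): C 33.60, B 13.71, D 10.40, A 3.61
take C (5 @ 168); take B (7 @ 96); take D (10 @ 104); take 7/23 of A → 25.26. Capacity used 29/29.
Total value = 393.26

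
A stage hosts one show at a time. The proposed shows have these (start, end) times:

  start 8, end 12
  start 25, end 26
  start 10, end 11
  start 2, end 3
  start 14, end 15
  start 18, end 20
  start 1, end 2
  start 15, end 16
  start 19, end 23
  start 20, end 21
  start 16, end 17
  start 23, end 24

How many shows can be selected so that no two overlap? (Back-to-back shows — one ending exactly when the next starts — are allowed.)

Sort by end time and greedily take each interval whose start is ≥ the last chosen end.
Sorted by end: (1,2)  (2,3)  (10,11)  (8,12)  (14,15)  (15,16)  (16,17)  (18,20)  (20,21)  (19,23)  (23,24)  (25,26)
take (1,2); take (2,3); take (10,11); skip (8,12); take (14,15); take (15,16); take (16,17); take (18,20); take (20,21); take (23,24); take (25,26).
Selected 10 shows.

10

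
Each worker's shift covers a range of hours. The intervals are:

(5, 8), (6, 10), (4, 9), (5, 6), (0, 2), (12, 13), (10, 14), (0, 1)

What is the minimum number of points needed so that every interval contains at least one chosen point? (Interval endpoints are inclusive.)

Process intervals by earliest right end; each time one isn't hit yet, stab at its right endpoint.
By right end: [0,1]  [0,2]  [5,6]  [5,8]  [4,9]  [6,10]  [12,13]  [10,14]
[0,1] uncovered → point at 1; [5,6] uncovered → point at 6; [12,13] uncovered → point at 13.
Points: 1, 6, 13 (3 total).

3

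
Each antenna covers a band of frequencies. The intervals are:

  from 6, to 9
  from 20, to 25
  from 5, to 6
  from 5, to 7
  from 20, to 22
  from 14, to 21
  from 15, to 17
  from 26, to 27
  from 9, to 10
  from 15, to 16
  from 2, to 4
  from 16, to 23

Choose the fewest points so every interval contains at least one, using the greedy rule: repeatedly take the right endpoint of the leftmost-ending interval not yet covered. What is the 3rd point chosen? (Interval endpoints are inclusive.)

10

Process intervals by earliest right end; each time one isn't hit yet, stab at its right endpoint.
By right end: [2,4]  [5,6]  [5,7]  [6,9]  [9,10]  [15,16]  [15,17]  [14,21]  [20,22]  [16,23]  [20,25]  [26,27]
[2,4] uncovered → point at 4; [5,6] uncovered → point at 6; [9,10] uncovered → point at 10; [15,16] uncovered → point at 16; [20,22] uncovered → point at 22; [26,27] uncovered → point at 27.
Points: 4, 6, 10, 16, 22, 27 (6 total).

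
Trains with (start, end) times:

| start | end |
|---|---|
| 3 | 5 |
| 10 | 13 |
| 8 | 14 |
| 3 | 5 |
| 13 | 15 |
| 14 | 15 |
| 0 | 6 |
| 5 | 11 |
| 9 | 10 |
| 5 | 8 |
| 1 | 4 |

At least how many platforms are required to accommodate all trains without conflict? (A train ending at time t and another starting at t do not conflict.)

starts: [0, 1, 3, 3, 5, 5, 8, 9, 10, 13, 14]
ends:   [4, 5, 5, 6, 8, 10, 11, 13, 14, 15, 15]
s0→1 s1→2 s3→3 s3→4  — peak 4.

4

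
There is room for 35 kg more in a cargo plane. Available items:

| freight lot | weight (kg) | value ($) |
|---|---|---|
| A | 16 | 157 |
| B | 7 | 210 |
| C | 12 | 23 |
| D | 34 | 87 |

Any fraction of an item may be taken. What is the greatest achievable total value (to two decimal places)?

397.71

Order: B (210/7=30.00) > A (157/16=9.81) > D (87/34=2.56) > C (23/12=1.92)
Fill: take B (7 @ 210) → take A (16 @ 157) → take 12/34 of D → 30.71; 35/35 used.
Total value = 397.71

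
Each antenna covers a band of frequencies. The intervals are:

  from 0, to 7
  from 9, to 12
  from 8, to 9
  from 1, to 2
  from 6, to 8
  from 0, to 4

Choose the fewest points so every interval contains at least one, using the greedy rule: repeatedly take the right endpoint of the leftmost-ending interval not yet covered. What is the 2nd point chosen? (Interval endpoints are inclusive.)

Sorted: [1,2] [0,4] [0,7] [6,8] [8,9] [9,12]
{[1,2],[0,4],[0,7]} hit by 2; {[6,8],[8,9]} hit by 8; {[9,12]} hit by 12.
Points: 2, 8, 12 (3 total).

8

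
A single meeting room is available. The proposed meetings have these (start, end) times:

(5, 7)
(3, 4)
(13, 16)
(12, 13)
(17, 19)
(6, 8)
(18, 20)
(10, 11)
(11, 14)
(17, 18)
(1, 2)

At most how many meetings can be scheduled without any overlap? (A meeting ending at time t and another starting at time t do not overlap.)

8

Sort by end time and greedily take each interval whose start is ≥ the last chosen end.
By end time: (1,2), (3,4), (5,7), (6,8), (10,11), (12,13), (11,14), (13,16), (17,18), (17,19), (18,20).
Pick (1,2); next start ≥ 2 → (3,4); next start ≥ 4 → (5,7); next start ≥ 7 → (10,11); next start ≥ 11 → (12,13); next start ≥ 13 → (13,16); next start ≥ 16 → (17,18); next start ≥ 18 → (18,20).
Selected 8 meetings.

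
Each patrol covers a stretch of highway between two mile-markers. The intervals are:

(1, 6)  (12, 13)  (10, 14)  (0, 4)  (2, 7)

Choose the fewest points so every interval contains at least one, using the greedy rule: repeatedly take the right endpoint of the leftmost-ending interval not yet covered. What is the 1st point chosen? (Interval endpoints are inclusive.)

Sort by right endpoint; whenever an interval is uncovered, place a point at its right end.
By right end: [0,4]  [1,6]  [2,7]  [12,13]  [10,14]
[0,4] uncovered → point at 4; [12,13] uncovered → point at 13.
Points: 4, 13 (2 total).

4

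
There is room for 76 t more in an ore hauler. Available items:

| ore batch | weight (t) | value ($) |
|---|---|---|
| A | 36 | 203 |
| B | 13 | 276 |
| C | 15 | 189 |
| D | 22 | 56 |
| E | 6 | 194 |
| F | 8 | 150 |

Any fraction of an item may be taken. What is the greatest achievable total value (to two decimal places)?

Ratios (sorted): E 32.33, B 21.23, F 18.75, C 12.60, A 5.64, D 2.55
take E (6 @ 194); take B (13 @ 276); take F (8 @ 150); take C (15 @ 189); take 34/36 of A → 191.72. Capacity used 76/76.
Total value = 1000.72

1000.72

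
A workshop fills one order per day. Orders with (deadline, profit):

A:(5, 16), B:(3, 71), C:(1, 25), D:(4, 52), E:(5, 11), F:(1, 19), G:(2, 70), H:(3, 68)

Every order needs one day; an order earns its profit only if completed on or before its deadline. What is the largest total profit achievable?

Profit order: B=71 G=70 H=68 D=52 C=25 F=19 A=16 E=11
Assign: B→slot 3, G→slot 2, H→slot 1, D→slot 4, C skipped, F skipped, A→slot 5, E skipped.
Slots: [1:H] [2:G] [3:B] [4:D] [5:A]
Profit = 68 + 70 + 71 + 52 + 16 = 277

277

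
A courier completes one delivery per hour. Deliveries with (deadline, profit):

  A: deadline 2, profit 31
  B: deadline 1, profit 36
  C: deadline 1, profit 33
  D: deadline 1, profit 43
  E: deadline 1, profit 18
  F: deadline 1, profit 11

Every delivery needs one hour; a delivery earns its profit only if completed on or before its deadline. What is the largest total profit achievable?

74

Sort by profit descending; place each in the latest free slot ≤ its deadline.
By profit: D(d1,43), B(d1,36), C(d1,33), A(d2,31), E(d1,18), F(d1,11)
D→slot 1; B skipped; C skipped; A→slot 2; E skipped; F skipped.
Profit = 43 + 31 = 74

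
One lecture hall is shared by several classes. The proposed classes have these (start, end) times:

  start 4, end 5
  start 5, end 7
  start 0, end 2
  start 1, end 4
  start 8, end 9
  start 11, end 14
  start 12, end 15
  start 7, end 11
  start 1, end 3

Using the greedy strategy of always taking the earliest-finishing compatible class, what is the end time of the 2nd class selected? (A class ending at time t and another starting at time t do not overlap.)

Sorted by end: (0,2)  (1,3)  (1,4)  (4,5)  (5,7)  (8,9)  (7,11)  (11,14)  (12,15)
take (0,2); take (4,5); take (5,7); take (8,9); take (11,14).
Selected: (0,2) (4,5) (5,7) (8,9) (11,14)

5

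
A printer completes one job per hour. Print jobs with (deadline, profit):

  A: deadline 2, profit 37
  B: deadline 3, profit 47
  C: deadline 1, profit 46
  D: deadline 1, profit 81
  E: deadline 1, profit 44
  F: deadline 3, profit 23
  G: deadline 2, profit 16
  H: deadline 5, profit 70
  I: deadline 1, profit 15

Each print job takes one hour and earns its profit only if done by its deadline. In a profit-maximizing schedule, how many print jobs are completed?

By profit: D(d1,81), H(d5,70), B(d3,47), C(d1,46), E(d1,44), A(d2,37), F(d3,23), G(d2,16), I(d1,15)
D→slot 1; H→slot 5; B→slot 3; C skipped; E skipped; A→slot 2; F skipped; G skipped; I skipped.
4 of 9 scheduled.

4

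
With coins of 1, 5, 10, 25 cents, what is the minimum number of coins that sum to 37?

Use the largest denomination that fits, subtract, and repeat.
37 − 1×25→12 − 1×10→2 − 2×1→0
Total coins = 1 + 1 + 2 = 4

4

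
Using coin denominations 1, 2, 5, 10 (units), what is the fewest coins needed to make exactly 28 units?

Use the largest denomination that fits, subtract, and repeat.
28 − 2×10→8 − 1×5→3 − 1×2→1 − 1×1→0
Total coins = 2 + 1 + 1 + 1 = 5

5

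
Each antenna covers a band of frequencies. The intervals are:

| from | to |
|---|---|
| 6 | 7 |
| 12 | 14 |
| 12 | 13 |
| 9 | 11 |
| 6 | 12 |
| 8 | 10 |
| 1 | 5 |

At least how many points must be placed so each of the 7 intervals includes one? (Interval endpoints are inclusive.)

Process intervals by earliest right end; each time one isn't hit yet, stab at its right endpoint.
By right end: [1,5]  [6,7]  [8,10]  [9,11]  [6,12]  [12,13]  [12,14]
[1,5] uncovered → point at 5; [6,7] uncovered → point at 7; [8,10] uncovered → point at 10; [12,13] uncovered → point at 13.
Points: 5, 7, 10, 13 (4 total).

4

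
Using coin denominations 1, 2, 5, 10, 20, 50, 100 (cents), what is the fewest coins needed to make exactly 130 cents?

130 = 1×100 + 1×20 + 1×10
Total coins = 1 + 1 + 1 = 3

3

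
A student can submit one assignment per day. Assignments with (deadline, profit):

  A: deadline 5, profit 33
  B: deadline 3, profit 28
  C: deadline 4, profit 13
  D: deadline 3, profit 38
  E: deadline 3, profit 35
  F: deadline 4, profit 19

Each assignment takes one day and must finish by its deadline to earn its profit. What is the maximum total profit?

Sort by profit descending; place each in the latest free slot ≤ its deadline.
Profit order: D=38 E=35 A=33 B=28 F=19 C=13
Assign: D→slot 3, E→slot 2, A→slot 5, B→slot 1, F→slot 4, C skipped.
Slots: [1:B] [2:E] [3:D] [4:F] [5:A]
Profit = 28 + 35 + 38 + 19 + 33 = 153

153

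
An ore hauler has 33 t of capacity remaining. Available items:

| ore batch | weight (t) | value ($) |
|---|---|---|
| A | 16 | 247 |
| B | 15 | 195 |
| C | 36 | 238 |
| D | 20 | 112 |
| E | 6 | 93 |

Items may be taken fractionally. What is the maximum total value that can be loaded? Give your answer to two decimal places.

Ratios (sorted): E 15.50, A 15.44, B 13.00, C 6.61, D 5.60
take E (6 @ 93); take A (16 @ 247); take 11/15 of B → 143.00. Capacity used 33/33.
Total value = 483.00

483.00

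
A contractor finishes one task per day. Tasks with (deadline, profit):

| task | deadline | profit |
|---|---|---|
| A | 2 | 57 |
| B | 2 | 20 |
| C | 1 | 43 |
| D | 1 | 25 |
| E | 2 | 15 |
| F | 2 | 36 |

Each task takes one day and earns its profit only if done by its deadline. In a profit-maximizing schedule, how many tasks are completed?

By profit: A(d2,57), C(d1,43), F(d2,36), D(d1,25), B(d2,20), E(d2,15)
A→slot 2; C→slot 1; F skipped; D skipped; B skipped; E skipped.
2 of 6 scheduled.

2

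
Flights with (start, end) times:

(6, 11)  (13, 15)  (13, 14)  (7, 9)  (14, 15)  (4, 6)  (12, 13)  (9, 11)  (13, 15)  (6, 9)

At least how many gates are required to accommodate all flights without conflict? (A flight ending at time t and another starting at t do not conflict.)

3

Events (time:±→running): 4:+→1 6:-→0 6:+→1 6:+→2 7:+→3 … peak 3.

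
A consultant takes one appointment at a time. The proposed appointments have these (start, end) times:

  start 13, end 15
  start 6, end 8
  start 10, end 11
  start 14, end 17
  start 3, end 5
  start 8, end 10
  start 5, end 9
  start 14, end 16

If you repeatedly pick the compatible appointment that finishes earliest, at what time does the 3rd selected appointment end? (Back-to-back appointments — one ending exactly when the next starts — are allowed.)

10

Greedy by earliest finish: after sorting by end time, pick each interval compatible with the last pick.
By end time: (3,5), (6,8), (5,9), (8,10), (10,11), (13,15), (14,16), (14,17).
Pick (3,5); next start ≥ 5 → (6,8); next start ≥ 8 → (8,10); next start ≥ 10 → (10,11); next start ≥ 11 → (13,15).
Selected: (3,5) (6,8) (8,10) (10,11) (13,15)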